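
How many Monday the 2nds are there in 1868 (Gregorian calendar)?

2

Check the 2nd of each month of 1868: Jan 2: Thu, Feb 2: Sun, Mar 2: Mon, Apr 2: Thu, May 2: Sat, Jun 2: Tue, Jul 2: Thu, Aug 2: Sun, Sep 2: Wed, Oct 2: Fri, Nov 2: Mon, Dec 2: Wed.
Monday occurs in March, November — 2 months.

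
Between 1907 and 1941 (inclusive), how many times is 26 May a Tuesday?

Track 26 May's weekday year by year (advancing +1, or +2 across a Feb 29):
  1907: Sun  1908: Tue (+2) ✓  1909: Wed (+1)  1910: Thu (+1)  1911: Fri (+1)
  1912: Sun (+2)  1913: Mon (+1)  1914: Tue (+1) ✓  1915: Wed (+1)  1916: Fri (+2)
  1917: Sat (+1)  1918: Sun (+1)  1919: Mon (+1)  1920: Wed (+2)  … (7 more years) …
  1928: Sat (+2)  1929: Sun (+1)  1930: Mon (+1)  1931: Tue (+1) ✓  1932: Thu (+2)
  1933: Fri (+1)  1934: Sat (+1)  1935: Sun (+1)  1936: Tue (+2) ✓  1937: Wed (+1)
  1938: Thu (+1)  1939: Fri (+1)  1940: Sun (+2)  1941: Mon (+1)
Tuesday years: 1908, 1914, 1925, 1931, 1936 — 5 in total.

5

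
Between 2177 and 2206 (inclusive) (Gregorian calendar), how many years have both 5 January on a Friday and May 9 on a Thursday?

Check each year's weekday for 5 January and May 9:
  2177: Sun/Fri  2178: Mon/Sat  2179: Tue/Sun  2180: Wed/Tue  2181: Fri/Wed  2182: Sat/Thu  2183: Sun/Fri  2184: Mon/Sun  2185: Wed/Mon  2186: Thu/Tue  2187: Fri/Wed  2188: Sat/Fri  2189: Mon/Sat  2190: Tue/Sun  2191: Wed/Mon  2192: Thu/Wed  2193: Sat/Thu  2194: Sun/Fri  2195: Mon/Sat  2196: Tue/Mon  2197: Thu/Tue  2198: Fri/Wed  2199: Sat/Thu  2200: Sun/Fri  2201: Mon/Sat  2202: Tue/Sun  2203: Wed/Mon  2204: Thu/Wed  2205: Sat/Thu  2206: Sun/Fri
Both conditions hold in: no year — 0.

0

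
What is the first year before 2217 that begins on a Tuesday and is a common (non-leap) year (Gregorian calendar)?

Jan 1 advances by 2 weekdays after a leap year and by 1 after a common year.
2217: Jan 1 is Wednesday.
2216: Monday (leap)
2215: Sunday
2214: Saturday
2213: Friday
2212: Wednesday (leap)
2211: Tuesday
2211 begins on a Tuesday and is a common year.

2211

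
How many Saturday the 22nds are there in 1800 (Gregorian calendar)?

Check the 22nd of each month of 1800: Jan 22: Wed, Feb 22: Sat, Mar 22: Sat, Apr 22: Tue, May 22: Thu, Jun 22: Sun, Jul 22: Tue, Aug 22: Fri, Sep 22: Mon, Oct 22: Wed, Nov 22: Sat, Dec 22: Mon.
Saturday occurs in February, March, November — 3 months.

3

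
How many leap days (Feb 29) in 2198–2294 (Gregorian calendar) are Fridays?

3

Leap years in 2198–2294: 23 of them.
Feb 29 weekday advances by 5 (mod 7) from one leap year to the next four years later (or differs when a century non-leap intervenes).
Leap-day weekdays: 2204:Wed 2208:Mon 2212:Sat 2216:Thu 2220:Tue 2224:Sun 2228:Fri✓ 2232:Wed 2236:Mon 2240:Sat 2244:Thu 2248:Tue 2252:Sun 2256:Fri✓ 2260:Wed 2264:Mon 2268:Sat 2272:Thu 2276:Tue 2280:Sun 2284:Fri✓ 2288:Wed 2292:Mon
Friday: 2228, 2256, 2284 → 3.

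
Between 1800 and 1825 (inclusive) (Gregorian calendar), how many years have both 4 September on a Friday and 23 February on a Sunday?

Check each year's weekday for 4 September and 23 February:
  1800: Thu/Sun  1801: Fri/Mon  1802: Sat/Tue  1803: Sun/Wed  1804: Tue/Thu  1805: Wed/Sat  1806: Thu/Sun  1807: Fri/Mon  1808: Sun/Tue  1809: Mon/Thu  1810: Tue/Fri  1811: Wed/Sat  1812: Fri/Sun ✓  1813: Sat/Tue  1814: Sun/Wed  1815: Mon/Thu  1816: Wed/Fri  1817: Thu/Sun  1818: Fri/Mon  1819: Sat/Tue  1820: Mon/Wed  1821: Tue/Fri  1822: Wed/Sat  1823: Thu/Sun  1824: Sat/Mon  1825: Sun/Wed
Both conditions hold in: 1812 — 1.

1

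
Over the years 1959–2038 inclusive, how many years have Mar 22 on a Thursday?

Track Mar 22's weekday year by year (advancing +1, or +2 across a Feb 29):
  1959: Sun  1960: Tue (+2)  1961: Wed (+1)  1962: Thu (+1) ✓  1963: Fri (+1)
  1964: Sun (+2)  1965: Mon (+1)  1966: Tue (+1)  1967: Wed (+1)  1968: Fri (+2)
  1969: Sat (+1)  1970: Sun (+1)  1971: Mon (+1)  1972: Wed (+2)  … (52 more years) …
  2025: Sat (+1)  2026: Sun (+1)  2027: Mon (+1)  2028: Wed (+2)  2029: Thu (+1) ✓
  2030: Fri (+1)  2031: Sat (+1)  2032: Mon (+2)  2033: Tue (+1)  2034: Wed (+1)
  2035: Thu (+1) ✓  2036: Sat (+2)  2037: Sun (+1)  2038: Mon (+1)
Thursday years: 1962, 1973, 1979, 1984, 1990, 2001, 2007, 2012, 2018, 2029, 2035 — 11 in total.

11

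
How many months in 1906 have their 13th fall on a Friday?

2

Check the 13th of each month of 1906: Jan 13: Sat, Feb 13: Tue, Mar 13: Tue, Apr 13: Fri, May 13: Sun, Jun 13: Wed, Jul 13: Fri, Aug 13: Mon, Sep 13: Thu, Oct 13: Sat, Nov 13: Tue, Dec 13: Thu.
Friday occurs in April, July — 2 months.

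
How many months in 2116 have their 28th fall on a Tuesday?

Check the 28th of each month of 2116: Jan 28: Tue, Feb 28: Fri, Mar 28: Sat, Apr 28: Tue, May 28: Thu, Jun 28: Sun, Jul 28: Tue, Aug 28: Fri, Sep 28: Mon, Oct 28: Wed, Nov 28: Sat, Dec 28: Mon.
Tuesday occurs in January, April, July — 3 months.

3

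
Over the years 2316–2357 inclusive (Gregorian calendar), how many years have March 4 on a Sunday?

7

Track March 4's weekday year by year (advancing +1, or +2 across a Feb 29):
  2316: Sat  2317: Sun (+1) ✓  2318: Mon (+1)  2319: Tue (+1)  2320: Thu (+2)
  2321: Fri (+1)  2322: Sat (+1)  2323: Sun (+1) ✓  2324: Tue (+2)  2325: Wed (+1)
  2326: Thu (+1)  2327: Fri (+1)  2328: Sun (+2) ✓  2329: Mon (+1)  … (14 more years) …
  2344: Sat (+2)  2345: Sun (+1) ✓  2346: Mon (+1)  2347: Tue (+1)  2348: Thu (+2)
  2349: Fri (+1)  2350: Sat (+1)  2351: Sun (+1) ✓  2352: Tue (+2)  2353: Wed (+1)
  2354: Thu (+1)  2355: Fri (+1)  2356: Sun (+2) ✓  2357: Mon (+1)
Sunday years: 2317, 2323, 2328, 2334, 2345, 2351, 2356 — 7 in total.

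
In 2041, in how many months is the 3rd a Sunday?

3

Check the 3rd of each month of 2041: Jan 3: Thu, Feb 3: Sun, Mar 3: Sun, Apr 3: Wed, May 3: Fri, Jun 3: Mon, Jul 3: Wed, Aug 3: Sat, Sep 3: Tue, Oct 3: Thu, Nov 3: Sun, Dec 3: Tue.
Sunday occurs in February, March, November — 3 months.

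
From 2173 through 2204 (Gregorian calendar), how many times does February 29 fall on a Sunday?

Leap years in 2173–2204: 7 of them.
Feb 29 weekday advances by 5 (mod 7) from one leap year to the next four years later (or differs when a century non-leap intervenes).
Leap-day weekdays: 2176:Thu 2180:Tue 2184:Sun✓ 2188:Fri 2192:Wed 2196:Mon 2204:Wed
Sunday: 2184 → 1.

1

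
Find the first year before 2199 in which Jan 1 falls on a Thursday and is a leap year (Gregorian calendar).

2184

Jan 1 advances by 2 weekdays after a leap year and by 1 after a common year.
2199: Jan 1 is Tuesday.
2198: Monday
2197: Sunday
2196: Friday (leap)
2195: Thursday
2194: Wednesday
2193: Tuesday
2192: Sunday (leap)
2191: Saturday
2190: Friday
2189: Thursday
2188: Tuesday (leap)
2187: Monday
2186: Sunday
2185: Saturday
2184: Thursday (leap)
2184 begins on a Thursday and is a leap year.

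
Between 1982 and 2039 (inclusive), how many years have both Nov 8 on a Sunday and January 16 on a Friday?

Check each year's weekday for Nov 8 and January 16:
  1982: Mon/Sat  1983: Tue/Sun  1984: Thu/Mon  1985: Fri/Wed  1986: Sat/Thu  1987: Sun/Fri ✓  1988: Tue/Sat  1989: Wed/Mon  1990: Thu/Tue  1991: Fri/Wed  1992: Sun/Thu  1993: Mon/Sat  1994: Tue/Sun  1995: Wed/Mon  …(30 more)…  2026: Sun/Fri ✓  2027: Mon/Sat  2028: Wed/Sun  2029: Thu/Tue  2030: Fri/Wed  2031: Sat/Thu  2032: Mon/Fri  2033: Tue/Sun  2034: Wed/Mon  2035: Thu/Tue  2036: Sat/Wed  2037: Sun/Fri ✓  2038: Mon/Sat  2039: Tue/Sun
Both conditions hold in: 1987, 1998, 2009, 2015, 2026, 2037 — 6.

6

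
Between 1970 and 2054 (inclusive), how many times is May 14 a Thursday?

13

Track May 14's weekday year by year (advancing +1, or +2 across a Feb 29):
  1970: Thu ✓  1971: Fri (+1)  1972: Sun (+2)  1973: Mon (+1)  1974: Tue (+1)
  1975: Wed (+1)  1976: Fri (+2)  1977: Sat (+1)  1978: Sun (+1)  1979: Mon (+1)
  1980: Wed (+2)  1981: Thu (+1) ✓  1982: Fri (+1)  1983: Sat (+1)  … (57 more years) …
  2041: Tue (+1)  2042: Wed (+1)  2043: Thu (+1) ✓  2044: Sat (+2)  2045: Sun (+1)
  2046: Mon (+1)  2047: Tue (+1)  2048: Thu (+2) ✓  2049: Fri (+1)  2050: Sat (+1)
  2051: Sun (+1)  2052: Tue (+2)  2053: Wed (+1)  2054: Thu (+1) ✓
Thursday years: 1970, 1981, 1987, 1992, 1998, 2009, 2015, 2020, 2026, 2037, 2043, 2048, 2054 — 13 in total.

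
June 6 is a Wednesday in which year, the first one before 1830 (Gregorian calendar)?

1827

From one year to the next, a fixed date's weekday advances by 1, or by 2 when a Feb 29 lies between the two dates.
1830: June 6 is Sunday.
1829: Saturday (−1)
1828: Friday (−1)
1827: Wednesday (−2)
June 6 falls on a Wednesday in 1827.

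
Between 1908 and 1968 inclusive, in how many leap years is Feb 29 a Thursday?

Leap years in 1908–1968: 16 of them.
Feb 29 weekday advances by 5 (mod 7) from one leap year to the next four years later (or differs when a century non-leap intervenes).
Leap-day weekdays: 1908:Sat 1912:Thu✓ 1916:Tue 1920:Sun 1924:Fri 1928:Wed 1932:Mon 1936:Sat 1940:Thu✓ 1944:Tue 1948:Sun 1952:Fri 1956:Wed 1960:Mon 1964:Sat 1968:Thu✓
Thursday: 1912, 1940, 1968 → 3.

3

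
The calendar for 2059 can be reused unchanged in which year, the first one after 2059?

Two years share a calendar iff Jan 1 falls on the same weekday and both are leap or both are common. 2059: Jan 1 is Wednesday, common year.
2060: Jan 1 Thursday, leap
2061: Jan 1 Saturday, common
2062: Jan 1 Sunday, common
2063: Jan 1 Monday, common
2064: Jan 1 Tuesday, leap
2065: Jan 1 Thursday, common
2066: Jan 1 Friday, common
2067: Jan 1 Saturday, common
2068: Jan 1 Sunday, leap
2069: Jan 1 Tuesday, common
2070: Jan 1 Wednesday, common
2070 matches on both conditions.

2070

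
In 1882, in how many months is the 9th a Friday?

Check the 9th of each month of 1882: Jan 9: Mon, Feb 9: Thu, Mar 9: Thu, Apr 9: Sun, May 9: Tue, Jun 9: Fri, Jul 9: Sun, Aug 9: Wed, Sep 9: Sat, Oct 9: Mon, Nov 9: Thu, Dec 9: Sat.
Friday occurs in June — 1 month.

1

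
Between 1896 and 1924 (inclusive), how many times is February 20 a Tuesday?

Track February 20's weekday year by year (advancing +1, or +2 across a Feb 29):
  1896: Thu  1897: Sat (+2)  1898: Sun (+1)  1899: Mon (+1)  1900: Tue (+1) ✓
  1901: Wed (+1)  1902: Thu (+1)  1903: Fri (+1)  1904: Sat (+1)  1905: Mon (+2)
  1906: Tue (+1) ✓  1907: Wed (+1)  1908: Thu (+1)  1909: Sat (+2)  1910: Sun (+1)
  1911: Mon (+1)  1912: Tue (+1) ✓  1913: Thu (+2)  1914: Fri (+1)  1915: Sat (+1)
  1916: Sun (+1)  1917: Tue (+2) ✓  1918: Wed (+1)  1919: Thu (+1)  1920: Fri (+1)
  1921: Sun (+2)  1922: Mon (+1)  1923: Tue (+1) ✓  1924: Wed (+1)
Tuesday years: 1900, 1906, 1912, 1917, 1923 — 5 in total.

5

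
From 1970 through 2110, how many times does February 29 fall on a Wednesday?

Leap years in 1970–2110: 34 of them.
Feb 29 weekday advances by 5 (mod 7) from one leap year to the next four years later (or differs when a century non-leap intervenes).
Leap-day weekdays: 1972:Tue 1976:Sun 1980:Fri 1984:Wed✓ 1988:Mon 1992:Sat 1996:Thu 2000:Tue 2004:Sun 2008:Fri 2012:Wed✓ 2016:Mon 2020:Sat …(8 more)… 2056:Tue 2060:Sun 2064:Fri 2068:Wed✓ 2072:Mon 2076:Sat 2080:Thu 2084:Tue 2088:Sun 2092:Fri 2096:Wed✓ 2104:Fri 2108:Wed✓
Wednesday: 1984, 2012, 2040, 2068, 2096, 2108 → 6.

6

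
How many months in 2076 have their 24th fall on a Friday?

Check the 24th of each month of 2076: Jan 24: Fri, Feb 24: Mon, Mar 24: Tue, Apr 24: Fri, May 24: Sun, Jun 24: Wed, Jul 24: Fri, Aug 24: Mon, Sep 24: Thu, Oct 24: Sat, Nov 24: Tue, Dec 24: Thu.
Friday occurs in January, April, July — 3 months.

3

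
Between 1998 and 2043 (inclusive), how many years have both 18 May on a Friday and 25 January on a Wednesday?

Check each year's weekday for 18 May and 25 January:
  1998: Mon/Sun  1999: Tue/Mon  2000: Thu/Tue  2001: Fri/Thu  2002: Sat/Fri  2003: Sun/Sat  2004: Tue/Sun  2005: Wed/Tue  2006: Thu/Wed  2007: Fri/Thu  2008: Sun/Fri  2009: Mon/Sun  2010: Tue/Mon  2011: Wed/Tue  …(18 more)…  2030: Sat/Fri  2031: Sun/Sat  2032: Tue/Sun  2033: Wed/Tue  2034: Thu/Wed  2035: Fri/Thu  2036: Sun/Fri  2037: Mon/Sun  2038: Tue/Mon  2039: Wed/Tue  2040: Fri/Wed ✓  2041: Sat/Fri  2042: Sun/Sat  2043: Mon/Sun
Both conditions hold in: 2012, 2040 — 2.

2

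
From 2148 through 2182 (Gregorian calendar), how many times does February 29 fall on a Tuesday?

2

Leap years in 2148–2182: 9 of them.
Feb 29 weekday advances by 5 (mod 7) from one leap year to the next four years later (or differs when a century non-leap intervenes).
Leap-day weekdays: 2148:Thu 2152:Tue✓ 2156:Sun 2160:Fri 2164:Wed 2168:Mon 2172:Sat 2176:Thu 2180:Tue✓
Tuesday: 2152, 2180 → 2.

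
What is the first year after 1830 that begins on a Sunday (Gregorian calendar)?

1832

Jan 1 advances by 2 weekdays after a leap year and by 1 after a common year.
1830: Jan 1 is Friday.
1831: Saturday
1832: Sunday (leap)
1832 begins on a Sunday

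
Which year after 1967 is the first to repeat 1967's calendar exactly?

Two years share a calendar iff Jan 1 falls on the same weekday and both are leap or both are common. 1967: Jan 1 is Sunday, common year.
1968: Jan 1 Monday, leap
1969: Jan 1 Wednesday, common
1970: Jan 1 Thursday, common
1971: Jan 1 Friday, common
1972: Jan 1 Saturday, leap
1973: Jan 1 Monday, common
1974: Jan 1 Tuesday, common
1975: Jan 1 Wednesday, common
1976: Jan 1 Thursday, leap
1977: Jan 1 Saturday, common
1978: Jan 1 Sunday, common
1978 matches on both conditions.

1978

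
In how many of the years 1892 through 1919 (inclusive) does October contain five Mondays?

13

October has 31 days; it has five Mondays when Monday falls among the first (month-length − 28) days — i.e. when October 1 is one of Monday/Sunday/Saturday.
October 1 by year: 1892:Sat✓ 1893:Sun✓ 1894:Mon✓ 1895:Tue 1896:Thu 1897:Fri 1898:Sat✓ 1899:Sun✓ 1900:Mon✓ 1901:Tue 1902:Wed 1903:Thu 1904:Sat✓ 1905:Sun✓ 1906:Mon✓ 1907:Tue 1908:Thu 1909:Fri 1910:Sat✓ 1911:Sun✓ 1912:Tue 1913:Wed 1914:Thu 1915:Fri 1916:Sun✓ 1917:Mon✓ 1918:Tue 1919:Wed
Years with five Mondays: 1892, 1893, 1894, 1898, 1899, 1900, 1904, 1905, 1906, 1910, 1911, 1916, 1917 → 13.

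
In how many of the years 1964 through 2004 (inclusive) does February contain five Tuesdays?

February has 28 days (29 in leap years); it has five Tuesdays when Tuesday falls among the first (month-length − 28) days — i.e. when February 1 is Tuesday in a leap year (never in a common year).
February 1 by year: 1964:Sat 1965:Mon 1966:Tue 1967:Wed 1968:Thu 1969:Sat 1970:Sun 1971:Mon 1972:Tue✓ 1973:Thu 1974:Fri 1975:Sat 1976:Sun 1977:Tue 1978:Wed …(11 more)… 1990:Thu 1991:Fri 1992:Sat 1993:Mon 1994:Tue 1995:Wed 1996:Thu 1997:Sat 1998:Sun 1999:Mon 2000:Tue✓ 2001:Thu 2002:Fri 2003:Sat 2004:Sun
Years with five Tuesdays: 1972, 2000 → 2.

2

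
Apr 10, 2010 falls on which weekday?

Saturday

January 1, 2010 is a Friday.
April 10 is day 100 of the year, i.e. 99 days after Jan 1.
99 mod 7 = 1, so advance 1 weekday from Friday: Saturday.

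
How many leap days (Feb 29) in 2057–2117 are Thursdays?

1

Leap years in 2057–2117: 14 of them.
Feb 29 weekday advances by 5 (mod 7) from one leap year to the next four years later (or differs when a century non-leap intervenes).
Leap-day weekdays: 2060:Sun 2064:Fri 2068:Wed 2072:Mon 2076:Sat 2080:Thu✓ 2084:Tue 2088:Sun 2092:Fri 2096:Wed 2104:Fri 2108:Wed 2112:Mon 2116:Sat
Thursday: 2080 → 1.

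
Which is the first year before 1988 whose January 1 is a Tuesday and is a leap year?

Jan 1 advances by 2 weekdays after a leap year and by 1 after a common year.
1988: Jan 1 is Friday (leap).
1987: Thursday
1986: Wednesday
1985: Tuesday
1984: Sunday (leap)
1983: Saturday
1982: Friday
1981: Thursday
1980: Tuesday (leap)
1980 begins on a Tuesday and is a leap year.

1980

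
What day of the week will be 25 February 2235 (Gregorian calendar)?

Wednesday

January 1, 2235 is a Thursday.
February 25 is day 56 of the year, i.e. 55 days after Jan 1.
55 mod 7 = 6, so advance 6 weekdays from Thursday: Wednesday.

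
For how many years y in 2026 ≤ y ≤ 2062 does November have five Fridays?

November has 30 days; it has five Fridays when Friday falls among the first (month-length − 28) days — i.e. when November 1 is one of Friday/Thursday.
November 1 by year: 2026:Sun 2027:Mon 2028:Wed 2029:Thu✓ 2030:Fri✓ 2031:Sat 2032:Mon 2033:Tue 2034:Wed 2035:Thu✓ 2036:Sat 2037:Sun 2038:Mon 2039:Tue 2040:Thu✓ …(7 more)… 2048:Sun 2049:Mon 2050:Tue 2051:Wed 2052:Fri✓ 2053:Sat 2054:Sun 2055:Mon 2056:Wed 2057:Thu✓ 2058:Fri✓ 2059:Sat 2060:Mon 2061:Tue 2062:Wed
Years with five Fridays: 2029, 2030, 2035, 2040, 2041, 2046, 2047, 2052, 2057, 2058 → 10.

10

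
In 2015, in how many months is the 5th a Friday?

Check the 5th of each month of 2015: Jan 5: Mon, Feb 5: Thu, Mar 5: Thu, Apr 5: Sun, May 5: Tue, Jun 5: Fri, Jul 5: Sun, Aug 5: Wed, Sep 5: Sat, Oct 5: Mon, Nov 5: Thu, Dec 5: Sat.
Friday occurs in June — 1 month.

1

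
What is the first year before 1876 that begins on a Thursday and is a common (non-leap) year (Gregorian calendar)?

1874

Jan 1 advances by 2 weekdays after a leap year and by 1 after a common year.
1876: Jan 1 is Saturday (leap).
1875: Friday
1874: Thursday
1874 begins on a Thursday and is a common year.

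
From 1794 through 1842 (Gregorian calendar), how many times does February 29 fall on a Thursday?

Leap years in 1794–1842: 11 of them.
Feb 29 weekday advances by 5 (mod 7) from one leap year to the next four years later (or differs when a century non-leap intervenes).
Leap-day weekdays: 1796:Mon 1804:Wed 1808:Mon 1812:Sat 1816:Thu✓ 1820:Tue 1824:Sun 1828:Fri 1832:Wed 1836:Mon 1840:Sat
Thursday: 1816 → 1.

1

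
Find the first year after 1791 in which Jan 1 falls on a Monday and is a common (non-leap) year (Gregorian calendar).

Jan 1 advances by 2 weekdays after a leap year and by 1 after a common year.
1791: Jan 1 is Saturday.
1792: Sunday (leap)
1793: Tuesday
1794: Wednesday
1795: Thursday
1796: Friday (leap)
1797: Sunday
1798: Monday
1798 begins on a Monday and is a common year.

1798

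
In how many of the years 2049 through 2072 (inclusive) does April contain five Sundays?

6

April has 30 days; it has five Sundays when Sunday falls among the first (month-length − 28) days — i.e. when April 1 is one of Sunday/Saturday.
April 1 by year: 2049:Thu 2050:Fri 2051:Sat✓ 2052:Mon 2053:Tue 2054:Wed 2055:Thu 2056:Sat✓ 2057:Sun✓ 2058:Mon 2059:Tue 2060:Thu 2061:Fri 2062:Sat✓ 2063:Sun✓ 2064:Tue 2065:Wed 2066:Thu 2067:Fri 2068:Sun✓ 2069:Mon 2070:Tue 2071:Wed 2072:Fri
Years with five Sundays: 2051, 2056, 2057, 2062, 2063, 2068 → 6.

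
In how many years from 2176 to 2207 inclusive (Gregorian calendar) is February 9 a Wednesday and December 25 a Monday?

1

Check each year's weekday for February 9 and December 25:
  2176: Fri/Wed  2177: Sun/Thu  2178: Mon/Fri  2179: Tue/Sat  2180: Wed/Mon ✓  2181: Fri/Tue  2182: Sat/Wed  2183: Sun/Thu  2184: Mon/Sat  2185: Wed/Sun  2186: Thu/Mon  2187: Fri/Tue  2188: Sat/Thu  2189: Mon/Fri  …(4 more)…  2194: Sun/Thu  2195: Mon/Fri  2196: Tue/Sun  2197: Thu/Mon  2198: Fri/Tue  2199: Sat/Wed  2200: Sun/Thu  2201: Mon/Fri  2202: Tue/Sat  2203: Wed/Sun  2204: Thu/Tue  2205: Sat/Wed  2206: Sun/Thu  2207: Mon/Fri
Both conditions hold in: 2180 — 1.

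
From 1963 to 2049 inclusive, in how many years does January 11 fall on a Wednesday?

Track January 11's weekday year by year (advancing +1, or +2 across a Feb 29):
  1963: Fri  1964: Sat (+1)  1965: Mon (+2)  1966: Tue (+1)  1967: Wed (+1) ✓
  1968: Thu (+1)  1969: Sat (+2)  1970: Sun (+1)  1971: Mon (+1)  1972: Tue (+1)
  1973: Thu (+2)  1974: Fri (+1)  1975: Sat (+1)  1976: Sun (+1)  … (59 more years) …
  2036: Fri (+1)  2037: Sun (+2)  2038: Mon (+1)  2039: Tue (+1)  2040: Wed (+1) ✓
  2041: Fri (+2)  2042: Sat (+1)  2043: Sun (+1)  2044: Mon (+1)  2045: Wed (+2) ✓
  2046: Thu (+1)  2047: Fri (+1)  2048: Sat (+1)  2049: Mon (+2)
Wednesday years: 1967, 1978, 1984, 1989, 1995, 2006, 2012, 2017, 2023, 2034, 2040, 2045 — 12 in total.

12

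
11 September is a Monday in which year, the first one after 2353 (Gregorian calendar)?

From one year to the next, a fixed date's weekday advances by 1, or by 2 when a Feb 29 lies between the two dates.
2353: September 11 is Friday.
2354: Saturday (+1)
2355: Sunday (+1)
2356: Tuesday (+2)
2357: Wednesday (+1)
2358: Thursday (+1)
2359: Friday (+1)
2360: Sunday (+2)
2361: Monday (+1)
11 September falls on a Monday in 2361.

2361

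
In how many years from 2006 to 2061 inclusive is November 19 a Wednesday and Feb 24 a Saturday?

Check each year's weekday for November 19 and Feb 24:
  2006: Sun/Fri  2007: Mon/Sat  2008: Wed/Sun  2009: Thu/Tue  2010: Fri/Wed  2011: Sat/Thu  2012: Mon/Fri  2013: Tue/Sun  2014: Wed/Mon  2015: Thu/Tue  2016: Sat/Wed  2017: Sun/Fri  2018: Mon/Sat  2019: Tue/Sun  …(28 more)…  2048: Thu/Mon  2049: Fri/Wed  2050: Sat/Thu  2051: Sun/Fri  2052: Tue/Sat  2053: Wed/Mon  2054: Thu/Tue  2055: Fri/Wed  2056: Sun/Thu  2057: Mon/Sat  2058: Tue/Sun  2059: Wed/Mon  2060: Fri/Tue  2061: Sat/Thu
Both conditions hold in: no year — 0.

0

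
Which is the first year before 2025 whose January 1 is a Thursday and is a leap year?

Jan 1 advances by 2 weekdays after a leap year and by 1 after a common year.
2025: Jan 1 is Wednesday.
2024: Monday (leap)
2023: Sunday
2022: Saturday
2021: Friday
2020: Wednesday (leap)
2019: Tuesday
2018: Monday
2017: Sunday
2016: Friday (leap)
2015: Thursday
2014: Wednesday
2013: Tuesday
2012: Sunday (leap)
2011: Saturday
2010: Friday
2009: Thursday
2008: Tuesday (leap)
2007: Monday
2006: Sunday
2005: Saturday
2004: Thursday (leap)
2004 begins on a Thursday and is a leap year.

2004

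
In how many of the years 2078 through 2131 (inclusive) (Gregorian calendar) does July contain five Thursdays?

July has 31 days; it has five Thursdays when Thursday falls among the first (month-length − 28) days — i.e. when July 1 is one of Thursday/Wednesday/Tuesday.
July 1 by year: 2078:Fri 2079:Sat 2080:Mon 2081:Tue✓ 2082:Wed✓ 2083:Thu✓ 2084:Sat 2085:Sun 2086:Mon 2087:Tue✓ 2088:Thu✓ 2089:Fri 2090:Sat 2091:Sun 2092:Tue✓ …(24 more)… 2117:Thu✓ 2118:Fri 2119:Sat 2120:Mon 2121:Tue✓ 2122:Wed✓ 2123:Thu✓ 2124:Sat 2125:Sun 2126:Mon 2127:Tue✓ 2128:Thu✓ 2129:Fri 2130:Sat 2131:Sun
Years with five Thursdays: 2081, 2082, 2083, 2087, 2088, 2092, 2093, 2094, 2098, 2099, 2100, 2104, 2105, 2106, 2110, 2111, 2116, 2117, 2121, 2122, 2123, 2127, 2128 → 23.

23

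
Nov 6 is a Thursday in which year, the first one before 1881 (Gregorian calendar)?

1879

From one year to the next, a fixed date's weekday advances by 1, or by 2 when a Feb 29 lies between the two dates.
1881: November 6 is Sunday.
1880: Saturday (−1)
1879: Thursday (−2)
Nov 6 falls on a Thursday in 1879.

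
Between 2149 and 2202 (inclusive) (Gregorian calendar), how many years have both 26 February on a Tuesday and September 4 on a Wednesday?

Check each year's weekday for 26 February and September 4:
  2149: Wed/Thu  2150: Thu/Fri  2151: Fri/Sat  2152: Sat/Mon  2153: Mon/Tue  2154: Tue/Wed ✓  2155: Wed/Thu  2156: Thu/Sat  2157: Sat/Sun  2158: Sun/Mon  2159: Mon/Tue  2160: Tue/Thu  2161: Thu/Fri  2162: Fri/Sat  …(26 more)…  2189: Thu/Fri  2190: Fri/Sat  2191: Sat/Sun  2192: Sun/Tue  2193: Tue/Wed ✓  2194: Wed/Thu  2195: Thu/Fri  2196: Fri/Sun  2197: Sun/Mon  2198: Mon/Tue  2199: Tue/Wed ✓  2200: Wed/Thu  2201: Thu/Fri  2202: Fri/Sat
Both conditions hold in: 2154, 2165, 2171, 2182, 2193, 2199 — 6.

6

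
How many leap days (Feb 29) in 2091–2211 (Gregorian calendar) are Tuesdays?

Leap years in 2091–2211: 28 of them.
Feb 29 weekday advances by 5 (mod 7) from one leap year to the next four years later (or differs when a century non-leap intervenes).
Leap-day weekdays: 2092:Fri 2096:Wed 2104:Fri 2108:Wed 2112:Mon 2116:Sat 2120:Thu 2124:Tue✓ 2128:Sun 2132:Fri 2136:Wed 2140:Mon 2144:Sat 2148:Thu 2152:Tue✓ 2156:Sun 2160:Fri 2164:Wed 2168:Mon 2172:Sat 2176:Thu 2180:Tue✓ 2184:Sun 2188:Fri 2192:Wed 2196:Mon 2204:Wed 2208:Mon
Tuesday: 2124, 2152, 2180 → 3.

3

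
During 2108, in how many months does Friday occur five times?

A month of length L has five Fridays iff its first Friday is on day ≤ L−28 (so day 1–3 in a 31-day month, 1–2 in a 30-day month, day 1 in a leap February).
Checking each month of 2108: Jan starts Sun (31d); Feb starts Wed (29d); Mar starts Thu (31d) ✓; Apr starts Sun (30d); May starts Tue (31d); Jun starts Fri (30d) ✓; Jul starts Sun (31d); Aug starts Wed (31d) ✓; Sep starts Sat (30d); Oct starts Mon (31d); Nov starts Thu (30d) ✓; Dec starts Sat (31d).
Five-Friday months: March, June, August, November → 4.

4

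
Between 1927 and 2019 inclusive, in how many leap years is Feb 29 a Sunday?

Leap years in 1927–2019: 23 of them.
Feb 29 weekday advances by 5 (mod 7) from one leap year to the next four years later (or differs when a century non-leap intervenes).
Leap-day weekdays: 1928:Wed 1932:Mon 1936:Sat 1940:Thu 1944:Tue 1948:Sun✓ 1952:Fri 1956:Wed 1960:Mon 1964:Sat 1968:Thu 1972:Tue 1976:Sun✓ 1980:Fri 1984:Wed 1988:Mon 1992:Sat 1996:Thu 2000:Tue 2004:Sun✓ 2008:Fri 2012:Wed 2016:Mon
Sunday: 1948, 1976, 2004 → 3.

3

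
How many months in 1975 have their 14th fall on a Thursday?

Check the 14th of each month of 1975: Jan 14: Tue, Feb 14: Fri, Mar 14: Fri, Apr 14: Mon, May 14: Wed, Jun 14: Sat, Jul 14: Mon, Aug 14: Thu, Sep 14: Sun, Oct 14: Tue, Nov 14: Fri, Dec 14: Sun.
Thursday occurs in August — 1 month.

1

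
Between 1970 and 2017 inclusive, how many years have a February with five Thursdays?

1

February has 28 days (29 in leap years); it has five Thursdays when Thursday falls among the first (month-length − 28) days — i.e. when February 1 is Thursday in a leap year (never in a common year).
February 1 by year: 1970:Sun 1971:Mon 1972:Tue 1973:Thu 1974:Fri 1975:Sat 1976:Sun 1977:Tue 1978:Wed 1979:Thu 1980:Fri 1981:Sun 1982:Mon 1983:Tue 1984:Wed …(18 more)… 2003:Sat 2004:Sun 2005:Tue 2006:Wed 2007:Thu 2008:Fri 2009:Sun 2010:Mon 2011:Tue 2012:Wed 2013:Fri 2014:Sat 2015:Sun 2016:Mon 2017:Wed
Years with five Thursdays: 1996 → 1.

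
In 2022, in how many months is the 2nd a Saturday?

2

Check the 2nd of each month of 2022: Jan 2: Sun, Feb 2: Wed, Mar 2: Wed, Apr 2: Sat, May 2: Mon, Jun 2: Thu, Jul 2: Sat, Aug 2: Tue, Sep 2: Fri, Oct 2: Sun, Nov 2: Wed, Dec 2: Fri.
Saturday occurs in April, July — 2 months.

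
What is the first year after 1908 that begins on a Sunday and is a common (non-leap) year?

Jan 1 advances by 2 weekdays after a leap year and by 1 after a common year.
1908: Jan 1 is Wednesday (leap).
1909: Friday
1910: Saturday
1911: Sunday
1911 begins on a Sunday and is a common year.

1911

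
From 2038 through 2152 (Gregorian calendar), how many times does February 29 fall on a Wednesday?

Leap years in 2038–2152: 28 of them.
Feb 29 weekday advances by 5 (mod 7) from one leap year to the next four years later (or differs when a century non-leap intervenes).
Leap-day weekdays: 2040:Wed✓ 2044:Mon 2048:Sat 2052:Thu 2056:Tue 2060:Sun 2064:Fri 2068:Wed✓ 2072:Mon 2076:Sat 2080:Thu 2084:Tue 2088:Sun 2092:Fri 2096:Wed✓ 2104:Fri 2108:Wed✓ 2112:Mon 2116:Sat 2120:Thu 2124:Tue 2128:Sun 2132:Fri 2136:Wed✓ 2140:Mon 2144:Sat 2148:Thu 2152:Tue
Wednesday: 2040, 2068, 2096, 2108, 2136 → 5.

5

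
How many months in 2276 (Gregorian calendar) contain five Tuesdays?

A month of length L has five Tuesdays iff its first Tuesday is on day ≤ L−28 (so day 1–3 in a 31-day month, 1–2 in a 30-day month, day 1 in a leap February).
Checking each month of 2276: Jan starts Sat (31d); Feb starts Tue (29d) ✓; Mar starts Wed (31d); Apr starts Sat (30d); May starts Mon (31d) ✓; Jun starts Thu (30d); Jul starts Sat (31d); Aug starts Tue (31d) ✓; Sep starts Fri (30d); Oct starts Sun (31d) ✓; Nov starts Wed (30d); Dec starts Fri (31d).
Five-Tuesday months: February, May, August, October → 4.

4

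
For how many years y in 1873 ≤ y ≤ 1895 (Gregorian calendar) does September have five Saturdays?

September has 30 days; it has five Saturdays when Saturday falls among the first (month-length − 28) days — i.e. when September 1 is one of Saturday/Friday.
September 1 by year: 1873:Mon 1874:Tue 1875:Wed 1876:Fri✓ 1877:Sat✓ 1878:Sun 1879:Mon 1880:Wed 1881:Thu 1882:Fri✓ 1883:Sat✓ 1884:Mon 1885:Tue 1886:Wed 1887:Thu 1888:Sat✓ 1889:Sun 1890:Mon 1891:Tue 1892:Thu 1893:Fri✓ 1894:Sat✓ 1895:Sun
Years with five Saturdays: 1876, 1877, 1882, 1883, 1888, 1893, 1894 → 7.

7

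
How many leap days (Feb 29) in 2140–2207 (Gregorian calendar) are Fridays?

2

Leap years in 2140–2207: 16 of them.
Feb 29 weekday advances by 5 (mod 7) from one leap year to the next four years later (or differs when a century non-leap intervenes).
Leap-day weekdays: 2140:Mon 2144:Sat 2148:Thu 2152:Tue 2156:Sun 2160:Fri✓ 2164:Wed 2168:Mon 2172:Sat 2176:Thu 2180:Tue 2184:Sun 2188:Fri✓ 2192:Wed 2196:Mon 2204:Wed
Friday: 2160, 2188 → 2.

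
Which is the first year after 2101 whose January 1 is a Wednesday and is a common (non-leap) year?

2110

Jan 1 advances by 2 weekdays after a leap year and by 1 after a common year.
2101: Jan 1 is Saturday.
2102: Sunday
2103: Monday
2104: Tuesday (leap)
2105: Thursday
2106: Friday
2107: Saturday
2108: Sunday (leap)
2109: Tuesday
2110: Wednesday
2110 begins on a Wednesday and is a common year.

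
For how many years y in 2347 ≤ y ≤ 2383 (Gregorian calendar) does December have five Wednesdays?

17

December has 31 days; it has five Wednesdays when Wednesday falls among the first (month-length − 28) days — i.e. when December 1 is one of Wednesday/Tuesday/Monday.
December 1 by year: 2347:Mon✓ 2348:Wed✓ 2349:Thu 2350:Fri 2351:Sat 2352:Mon✓ 2353:Tue✓ 2354:Wed✓ 2355:Thu 2356:Sat 2357:Sun 2358:Mon✓ 2359:Tue✓ 2360:Thu 2361:Fri …(7 more)… 2369:Mon✓ 2370:Tue✓ 2371:Wed✓ 2372:Fri 2373:Sat 2374:Sun 2375:Mon✓ 2376:Wed✓ 2377:Thu 2378:Fri 2379:Sat 2380:Mon✓ 2381:Tue✓ 2382:Wed✓ 2383:Thu
Years with five Wednesdays: 2347, 2348, 2352, 2353, 2354, 2358, 2359, 2364, 2365, 2369, 2370, 2371, 2375, 2376, 2380, 2381, 2382 → 17.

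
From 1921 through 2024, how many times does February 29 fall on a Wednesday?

Leap years in 1921–2024: 26 of them.
Feb 29 weekday advances by 5 (mod 7) from one leap year to the next four years later (or differs when a century non-leap intervenes).
Leap-day weekdays: 1924:Fri 1928:Wed✓ 1932:Mon 1936:Sat 1940:Thu 1944:Tue 1948:Sun 1952:Fri 1956:Wed✓ 1960:Mon 1964:Sat 1968:Thu 1972:Tue 1976:Sun 1980:Fri 1984:Wed✓ 1988:Mon 1992:Sat 1996:Thu 2000:Tue 2004:Sun 2008:Fri 2012:Wed✓ 2016:Mon 2020:Sat 2024:Thu
Wednesday: 1928, 1956, 1984, 2012 → 4.

4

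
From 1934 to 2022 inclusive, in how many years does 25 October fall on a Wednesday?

Track 25 October's weekday year by year (advancing +1, or +2 across a Feb 29):
  1934: Thu  1935: Fri (+1)  1936: Sun (+2)  1937: Mon (+1)  1938: Tue (+1)
  1939: Wed (+1) ✓  1940: Fri (+2)  1941: Sat (+1)  1942: Sun (+1)  1943: Mon (+1)
  1944: Wed (+2) ✓  1945: Thu (+1)  1946: Fri (+1)  1947: Sat (+1)  … (61 more years) …
  2009: Sun (+1)  2010: Mon (+1)  2011: Tue (+1)  2012: Thu (+2)  2013: Fri (+1)
  2014: Sat (+1)  2015: Sun (+1)  2016: Tue (+2)  2017: Wed (+1) ✓  2018: Thu (+1)
  2019: Fri (+1)  2020: Sun (+2)  2021: Mon (+1)  2022: Tue (+1)
Wednesday years: 1939, 1944, 1950, 1961, 1967, 1972, 1978, 1989, 1995, 2000, 2006, 2017 — 12 in total.

12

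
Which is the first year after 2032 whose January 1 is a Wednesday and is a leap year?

2048

Jan 1 advances by 2 weekdays after a leap year and by 1 after a common year.
2032: Jan 1 is Thursday (leap).
2033: Saturday
2034: Sunday
2035: Monday
2036: Tuesday (leap)
2037: Thursday
2038: Friday
2039: Saturday
2040: Sunday (leap)
2041: Tuesday
2042: Wednesday
2043: Thursday
2044: Friday (leap)
2045: Sunday
2046: Monday
2047: Tuesday
2048: Wednesday (leap)
2048 begins on a Wednesday and is a leap year.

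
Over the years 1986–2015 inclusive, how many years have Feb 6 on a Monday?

Track Feb 6's weekday year by year (advancing +1, or +2 across a Feb 29):
  1986: Thu  1987: Fri (+1)  1988: Sat (+1)  1989: Mon (+2) ✓  1990: Tue (+1)
  1991: Wed (+1)  1992: Thu (+1)  1993: Sat (+2)  1994: Sun (+1)  1995: Mon (+1) ✓
  1996: Tue (+1)  1997: Thu (+2)  1998: Fri (+1)  1999: Sat (+1)  2000: Sun (+1)
  2001: Tue (+2)  2002: Wed (+1)  2003: Thu (+1)  2004: Fri (+1)  2005: Sun (+2)
  2006: Mon (+1) ✓  2007: Tue (+1)  2008: Wed (+1)  2009: Fri (+2)  2010: Sat (+1)
  2011: Sun (+1)  2012: Mon (+1) ✓  2013: Wed (+2)  2014: Thu (+1)  2015: Fri (+1)
Monday years: 1989, 1995, 2006, 2012 — 4 in total.

4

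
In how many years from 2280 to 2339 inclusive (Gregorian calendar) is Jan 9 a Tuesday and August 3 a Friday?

7

Check each year's weekday for Jan 9 and August 3:
  2280: Fri/Tue  2281: Sun/Wed  2282: Mon/Thu  2283: Tue/Fri ✓  2284: Wed/Sun  2285: Fri/Mon  2286: Sat/Tue  2287: Sun/Wed  2288: Mon/Fri  2289: Wed/Sat  2290: Thu/Sun  2291: Fri/Mon  2292: Sat/Wed  2293: Mon/Thu  …(32 more)…  2326: Sat/Tue  2327: Sun/Wed  2328: Mon/Fri  2329: Wed/Sat  2330: Thu/Sun  2331: Fri/Mon  2332: Sat/Wed  2333: Mon/Thu  2334: Tue/Fri ✓  2335: Wed/Sat  2336: Thu/Mon  2337: Sat/Tue  2338: Sun/Wed  2339: Mon/Thu
Both conditions hold in: 2283, 2294, 2300, 2306, 2317, 2323, 2334 — 7.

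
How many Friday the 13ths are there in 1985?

2

Check the 13th of each month of 1985: Jan 13: Sun, Feb 13: Wed, Mar 13: Wed, Apr 13: Sat, May 13: Mon, Jun 13: Thu, Jul 13: Sat, Aug 13: Tue, Sep 13: Fri, Oct 13: Sun, Nov 13: Wed, Dec 13: Fri.
Friday occurs in September, December — 2 months.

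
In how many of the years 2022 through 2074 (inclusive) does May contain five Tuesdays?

May has 31 days; it has five Tuesdays when Tuesday falls among the first (month-length − 28) days — i.e. when May 1 is one of Tuesday/Monday/Sunday.
May 1 by year: 2022:Sun✓ 2023:Mon✓ 2024:Wed 2025:Thu 2026:Fri 2027:Sat 2028:Mon✓ 2029:Tue✓ 2030:Wed 2031:Thu 2032:Sat 2033:Sun✓ 2034:Mon✓ 2035:Tue✓ 2036:Thu …(23 more)… 2060:Sat 2061:Sun✓ 2062:Mon✓ 2063:Tue✓ 2064:Thu 2065:Fri 2066:Sat 2067:Sun✓ 2068:Tue✓ 2069:Wed 2070:Thu 2071:Fri 2072:Sun✓ 2073:Mon✓ 2074:Tue✓
Years with five Tuesdays: 2022, 2023, 2028, 2029, 2033, 2034, 2035, 2039, 2040, 2044, 2045, 2046, 2050, 2051, 2056, 2057, 2061, 2062, 2063, 2067, 2068, 2072, 2073, 2074 → 24.

24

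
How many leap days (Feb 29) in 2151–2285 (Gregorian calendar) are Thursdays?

4

Leap years in 2151–2285: 33 of them.
Feb 29 weekday advances by 5 (mod 7) from one leap year to the next four years later (or differs when a century non-leap intervenes).
Leap-day weekdays: 2152:Tue 2156:Sun 2160:Fri 2164:Wed 2168:Mon 2172:Sat 2176:Thu✓ 2180:Tue 2184:Sun 2188:Fri 2192:Wed 2196:Mon 2204:Wed …(7 more)… 2236:Mon 2240:Sat 2244:Thu✓ 2248:Tue 2252:Sun 2256:Fri 2260:Wed 2264:Mon 2268:Sat 2272:Thu✓ 2276:Tue 2280:Sun 2284:Fri
Thursday: 2176, 2216, 2244, 2272 → 4.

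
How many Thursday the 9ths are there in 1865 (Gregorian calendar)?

Check the 9th of each month of 1865: Jan 9: Mon, Feb 9: Thu, Mar 9: Thu, Apr 9: Sun, May 9: Tue, Jun 9: Fri, Jul 9: Sun, Aug 9: Wed, Sep 9: Sat, Oct 9: Mon, Nov 9: Thu, Dec 9: Sat.
Thursday occurs in February, March, November — 3 months.

3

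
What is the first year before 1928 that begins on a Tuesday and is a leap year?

1924

Jan 1 advances by 2 weekdays after a leap year and by 1 after a common year.
1928: Jan 1 is Sunday (leap).
1927: Saturday
1926: Friday
1925: Thursday
1924: Tuesday (leap)
1924 begins on a Tuesday and is a leap year.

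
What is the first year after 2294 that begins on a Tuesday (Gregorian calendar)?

2295

Jan 1 advances by 2 weekdays after a leap year and by 1 after a common year.
2294: Jan 1 is Monday.
2295: Tuesday
2295 begins on a Tuesday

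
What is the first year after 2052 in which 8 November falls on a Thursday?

From one year to the next, a fixed date's weekday advances by 1, or by 2 when a Feb 29 lies between the two dates.
2052: November 8 is Friday.
2053: Saturday (+1)
2054: Sunday (+1)
2055: Monday (+1)
2056: Wednesday (+2)
2057: Thursday (+1)
8 November falls on a Thursday in 2057.

2057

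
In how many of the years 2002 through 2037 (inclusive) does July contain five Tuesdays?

July has 31 days; it has five Tuesdays when Tuesday falls among the first (month-length − 28) days — i.e. when July 1 is one of Tuesday/Monday/Sunday.
July 1 by year: 2002:Mon✓ 2003:Tue✓ 2004:Thu 2005:Fri 2006:Sat 2007:Sun✓ 2008:Tue✓ 2009:Wed 2010:Thu 2011:Fri 2012:Sun✓ 2013:Mon✓ 2014:Tue✓ 2015:Wed 2016:Fri …(6 more)… 2023:Sat 2024:Mon✓ 2025:Tue✓ 2026:Wed 2027:Thu 2028:Sat 2029:Sun✓ 2030:Mon✓ 2031:Tue✓ 2032:Thu 2033:Fri 2034:Sat 2035:Sun✓ 2036:Tue✓ 2037:Wed
Years with five Tuesdays: 2002, 2003, 2007, 2008, 2012, 2013, 2014, 2018, 2019, 2024, 2025, 2029, 2030, 2031, 2035, 2036 → 16.

16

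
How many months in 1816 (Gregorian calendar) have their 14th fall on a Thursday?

Check the 14th of each month of 1816: Jan 14: Sun, Feb 14: Wed, Mar 14: Thu, Apr 14: Sun, May 14: Tue, Jun 14: Fri, Jul 14: Sun, Aug 14: Wed, Sep 14: Sat, Oct 14: Mon, Nov 14: Thu, Dec 14: Sat.
Thursday occurs in March, November — 2 months.

2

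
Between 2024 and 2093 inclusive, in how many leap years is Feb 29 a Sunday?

Leap years in 2024–2093: 18 of them.
Feb 29 weekday advances by 5 (mod 7) from one leap year to the next four years later (or differs when a century non-leap intervenes).
Leap-day weekdays: 2024:Thu 2028:Tue 2032:Sun✓ 2036:Fri 2040:Wed 2044:Mon 2048:Sat 2052:Thu 2056:Tue 2060:Sun✓ 2064:Fri 2068:Wed 2072:Mon 2076:Sat 2080:Thu 2084:Tue 2088:Sun✓ 2092:Fri
Sunday: 2032, 2060, 2088 → 3.

3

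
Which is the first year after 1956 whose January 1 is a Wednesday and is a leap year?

1964

Jan 1 advances by 2 weekdays after a leap year and by 1 after a common year.
1956: Jan 1 is Sunday (leap).
1957: Tuesday
1958: Wednesday
1959: Thursday
1960: Friday (leap)
1961: Sunday
1962: Monday
1963: Tuesday
1964: Wednesday (leap)
1964 begins on a Wednesday and is a leap year.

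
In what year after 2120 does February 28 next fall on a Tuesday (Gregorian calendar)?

2130

From one year to the next, a fixed date's weekday advances by 1, or by 2 when a Feb 29 lies between the two dates.
2120: February 28 is Wednesday.
2121: Friday (+2)
2122: Saturday (+1)
2123: Sunday (+1)
2124: Monday (+1)
2125: Wednesday (+2)
2126: Thursday (+1)
2127: Friday (+1)
2128: Saturday (+1)
2129: Monday (+2)
2130: Tuesday (+1)
February 28 falls on a Tuesday in 2130.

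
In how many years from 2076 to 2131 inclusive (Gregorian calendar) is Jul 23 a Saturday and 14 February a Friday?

Check each year's weekday for Jul 23 and 14 February:
  2076: Thu/Fri  2077: Fri/Sun  2078: Sat/Mon  2079: Sun/Tue  2080: Tue/Wed  2081: Wed/Fri  2082: Thu/Sat  2083: Fri/Sun  2084: Sun/Mon  2085: Mon/Wed  2086: Tue/Thu  2087: Wed/Fri  2088: Fri/Sat  2089: Sat/Mon  …(28 more)…  2118: Sat/Mon  2119: Sun/Tue  2120: Tue/Wed  2121: Wed/Fri  2122: Thu/Sat  2123: Fri/Sun  2124: Sun/Mon  2125: Mon/Wed  2126: Tue/Thu  2127: Wed/Fri  2128: Fri/Sat  2129: Sat/Mon  2130: Sun/Tue  2131: Mon/Wed
Both conditions hold in: no year — 0.

0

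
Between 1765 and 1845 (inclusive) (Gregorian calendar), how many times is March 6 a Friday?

12

Track March 6's weekday year by year (advancing +1, or +2 across a Feb 29):
  1765: Wed  1766: Thu (+1)  1767: Fri (+1) ✓  1768: Sun (+2)  1769: Mon (+1)
  1770: Tue (+1)  1771: Wed (+1)  1772: Fri (+2) ✓  1773: Sat (+1)  1774: Sun (+1)
  1775: Mon (+1)  1776: Wed (+2)  1777: Thu (+1)  1778: Fri (+1) ✓  … (53 more years) …
  1832: Tue (+2)  1833: Wed (+1)  1834: Thu (+1)  1835: Fri (+1) ✓  1836: Sun (+2)
  1837: Mon (+1)  1838: Tue (+1)  1839: Wed (+1)  1840: Fri (+2) ✓  1841: Sat (+1)
  1842: Sun (+1)  1843: Mon (+1)  1844: Wed (+2)  1845: Thu (+1)
Friday years: 1767, 1772, 1778, 1789, 1795, 1801, 1807, 1812, 1818, 1829, 1835, 1840 — 12 in total.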